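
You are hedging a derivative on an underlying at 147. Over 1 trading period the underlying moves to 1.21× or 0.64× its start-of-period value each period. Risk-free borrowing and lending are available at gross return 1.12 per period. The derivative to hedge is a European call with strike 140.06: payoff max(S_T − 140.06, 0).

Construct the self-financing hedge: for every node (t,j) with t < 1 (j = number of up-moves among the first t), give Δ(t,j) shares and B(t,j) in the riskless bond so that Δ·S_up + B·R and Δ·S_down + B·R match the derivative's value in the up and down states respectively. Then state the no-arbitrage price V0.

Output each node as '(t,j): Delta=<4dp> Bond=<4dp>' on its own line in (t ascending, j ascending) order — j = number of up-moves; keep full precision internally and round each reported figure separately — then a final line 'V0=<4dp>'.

(0,0): Delta=0.4512 Bond=-37.9048
V0=28.4286

Under the risk-neutral measure, an up-move has probability p* = (R−d)/(u−d) = 0.8421 and values discount at R = 1.12.
At expiry t=1: V(1,0)=0.0000, V(1,1)=37.8100
Node (0,0) S=147.0000: V=(p*·37.8100+(1−p*)·0.0000)/1.12=28.4286; Δ=(37.8100−0.0000)/(177.8700−94.0800)=0.4512; B=V−Δ·S=-37.9048
Self-financing check: at every node Δ·S+B equals the discounted successor values.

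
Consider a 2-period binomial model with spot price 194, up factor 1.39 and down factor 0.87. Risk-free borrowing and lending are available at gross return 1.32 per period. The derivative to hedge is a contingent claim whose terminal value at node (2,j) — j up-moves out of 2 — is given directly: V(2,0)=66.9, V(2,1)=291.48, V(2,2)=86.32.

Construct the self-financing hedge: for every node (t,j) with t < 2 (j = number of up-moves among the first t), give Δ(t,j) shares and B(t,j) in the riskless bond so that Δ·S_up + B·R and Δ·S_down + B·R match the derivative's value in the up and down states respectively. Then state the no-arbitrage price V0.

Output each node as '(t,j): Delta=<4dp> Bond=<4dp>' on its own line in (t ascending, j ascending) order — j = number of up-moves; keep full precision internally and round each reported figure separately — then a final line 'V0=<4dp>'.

The replicating-portfolio and risk-neutral prices coincide; use p* = (1.32−0.87)/(1.39−0.87) = 0.8654 for the latter.
Payoff layer (t=2): V(2,0)=66.9000, V(2,1)=291.4800, V(2,2)=86.3200
(1,0): S=168.7800. Δ = (V_up−V_dn)/(S_up−S_dn) = (291.4800−66.9000)/(234.6042−146.8386) = 2.5589. V = [p*·291.4800 + (1−p*)·66.9000]/1.32 = 197.9152. B = V − Δ·S = -233.9694.
(1,1): S=269.6600. Δ = (V_up−V_dn)/(S_up−S_dn) = (86.3200−291.4800)/(374.8274−234.6042) = -1.4631. V = [p*·86.3200 + (1−p*)·291.4800]/1.32 = 86.3164. B = V − Δ·S = 480.8549.
(0,0): S=194.0000. Δ = (V_up−V_dn)/(S_up−S_dn) = (86.3164−197.9152)/(269.6600−168.7800) = -1.1063. V = [p*·86.3164 + (1−p*)·197.9152]/1.32 = 76.7722. B = V − Δ·S = 291.3853.
Root portfolio cost Δ·194+B reproduces V0=76.7722.

(0,0): Delta=-1.1063 Bond=291.3853
(1,0): Delta=2.5589 Bond=-233.9694
(1,1): Delta=-1.4631 Bond=480.8549
V0=76.7722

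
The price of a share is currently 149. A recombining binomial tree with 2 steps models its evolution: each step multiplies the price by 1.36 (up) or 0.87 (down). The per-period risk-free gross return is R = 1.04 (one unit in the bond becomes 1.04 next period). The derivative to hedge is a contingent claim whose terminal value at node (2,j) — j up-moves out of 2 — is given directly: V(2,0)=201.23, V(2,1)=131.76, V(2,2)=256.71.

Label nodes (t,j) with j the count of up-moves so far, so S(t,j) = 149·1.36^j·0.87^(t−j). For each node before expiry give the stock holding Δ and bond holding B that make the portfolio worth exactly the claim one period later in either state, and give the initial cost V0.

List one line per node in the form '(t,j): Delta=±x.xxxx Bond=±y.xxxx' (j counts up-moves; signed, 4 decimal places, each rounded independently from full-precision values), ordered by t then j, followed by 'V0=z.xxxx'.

Under the risk-neutral measure, an up-move has probability p* = (R−d)/(u−d) = 0.3469 and values discount at R = 1.04.
Terminal payoffs: V(2,0)=201.2300, V(2,1)=131.7600, V(2,2)=256.7100
Node (1,0) S=129.6300: V=(p*·131.7600+(1−p*)·201.2300)/1.04=170.3155; Δ=(131.7600−201.2300)/(176.2968−112.7781)=-1.0937; B=V−Δ·S=312.0911
Node (1,1) S=202.6400: V=(p*·256.7100+(1−p*)·131.7600)/1.04=168.3750; Δ=(256.7100−131.7600)/(275.5904−176.2968)=1.2584; B=V−Δ·S=-86.6250
Node (0,0) S=149.0000: V=(p*·168.3750+(1−p*)·170.3155)/1.04=163.1176; Δ=(168.3750−170.3155)/(202.6400−129.6300)=-0.0266; B=V−Δ·S=167.0779
Check: Δ(0,0)·S0 + B(0,0) = 163.1176 = V0.

(0,0): Delta=-0.0266 Bond=167.0779
(1,0): Delta=-1.0937 Bond=312.0911
(1,1): Delta=1.2584 Bond=-86.6250
V0=163.1176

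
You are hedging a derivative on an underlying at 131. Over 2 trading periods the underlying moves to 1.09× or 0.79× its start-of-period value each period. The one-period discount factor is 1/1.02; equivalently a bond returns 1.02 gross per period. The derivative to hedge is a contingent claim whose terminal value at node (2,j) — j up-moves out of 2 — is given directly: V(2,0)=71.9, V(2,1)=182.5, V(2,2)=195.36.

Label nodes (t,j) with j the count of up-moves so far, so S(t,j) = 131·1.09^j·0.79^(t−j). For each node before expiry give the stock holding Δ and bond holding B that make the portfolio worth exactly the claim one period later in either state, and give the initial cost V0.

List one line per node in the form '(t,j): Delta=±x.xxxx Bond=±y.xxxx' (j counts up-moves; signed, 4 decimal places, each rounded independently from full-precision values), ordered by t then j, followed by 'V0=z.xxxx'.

(0,0): Delta=0.8897 Bond=60.3353
(1,0): Delta=3.5623 Bond=-215.0458
(1,1): Delta=0.3002 Bond=145.7209
V0=176.8909

Under the risk-neutral measure, an up-move has probability p* = (R−d)/(u−d) = 0.7667 and values discount at R = 1.02.
At expiry t=2: V(2,0)=71.9000, V(2,1)=182.5000, V(2,2)=195.3600
Node (1,0) S=103.4900: V=(p*·182.5000+(1−p*)·71.9000)/1.02=153.6209; Δ=(182.5000−71.9000)/(112.8041−81.7571)=3.5623; B=V−Δ·S=-215.0458
Node (1,1) S=142.7900: V=(p*·195.3600+(1−p*)·182.5000)/1.02=188.5876; Δ=(195.3600−182.5000)/(155.6411−112.8041)=0.3002; B=V−Δ·S=145.7209
Node (0,0) S=131.0000: V=(p*·188.5876+(1−p*)·153.6209)/1.02=176.8909; Δ=(188.5876−153.6209)/(142.7900−103.4900)=0.8897; B=V−Δ·S=60.3353
The time-0 hedge costs 176.8909, which is the no-arbitrage price.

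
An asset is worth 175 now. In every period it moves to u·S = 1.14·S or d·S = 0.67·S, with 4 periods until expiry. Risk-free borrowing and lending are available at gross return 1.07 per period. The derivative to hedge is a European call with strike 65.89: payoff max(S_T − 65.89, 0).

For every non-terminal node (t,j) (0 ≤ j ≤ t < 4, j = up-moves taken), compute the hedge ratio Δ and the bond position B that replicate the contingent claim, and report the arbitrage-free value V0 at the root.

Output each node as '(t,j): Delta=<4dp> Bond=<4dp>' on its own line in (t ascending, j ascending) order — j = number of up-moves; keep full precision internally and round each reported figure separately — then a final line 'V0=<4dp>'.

(0,0): Delta=0.9959 Bond=-49.4841
(1,0): Delta=0.9676 Bond=-49.6375
(1,1): Delta=0.9988 Bond=-53.5273
(2,0): Delta=0.7799 Bond=-38.3637
(2,1): Delta=0.9870 Bond=-55.6931
(2,2): Delta=1.0000 Bond=-57.5509
(3,0): Delta=0.0000 Bond=0.0000
(3,1): Delta=0.8601 Bond=-48.2327
(3,2): Delta=1.0000 Bond=-61.5794
(3,3): Delta=1.0000 Bond=-61.5794
V0=124.7948

Since d<R<u, set p* = (R−d)/(u−d) = 0.8511; price each node as the discounted p*-expectation of its children.
Payoff layer (t=4): V(4,0)=0.0000, V(4,1)=0.0000, V(4,2)=36.2033, V(4,3)=107.8210, V(4,4)=229.6780
(3,0): S=52.6335. Δ = (V_up−V_dn)/(S_up−S_dn) = (0.0000−0.0000)/(60.0022−35.2645) = 0.0000. V = [p*·0.0000 + (1−p*)·0.0000]/1.07 = 0.0000. B = V − Δ·S = 0.0000.
(3,1): S=89.5555. Δ = (V_up−V_dn)/(S_up−S_dn) = (36.2033−0.0000)/(102.0933−60.0022) = 0.8601. V = [p*·36.2033 + (1−p*)·0.0000]/1.07 = 28.7956. B = V − Δ·S = -48.2327.
(3,2): S=152.3781. Δ = (V_up−V_dn)/(S_up−S_dn) = (107.8210−36.2033)/(173.7110−102.0933) = 1.0000. V = [p*·107.8210 + (1−p*)·36.2033]/1.07 = 90.7987. B = V − Δ·S = -61.5794.
(3,3): S=259.2702. Δ = (V_up−V_dn)/(S_up−S_dn) = (229.6780−107.8210)/(295.5680−173.7110) = 1.0000. V = [p*·229.6780 + (1−p*)·107.8210]/1.07 = 197.6908. B = V − Δ·S = -61.5794.
(2,0): S=78.5575. Δ = (V_up−V_dn)/(S_up−S_dn) = (28.7956−0.0000)/(89.5556−52.6335) = 0.7799. V = [p*·28.7956 + (1−p*)·0.0000]/1.07 = 22.9037. B = V − Δ·S = -38.3637.
(2,1): S=133.6650. Δ = (V_up−V_dn)/(S_up−S_dn) = (90.7987−28.7956)/(152.3781−89.5555) = 0.9870. V = [p*·90.7987 + (1−p*)·28.7956]/1.07 = 76.2282. B = V − Δ·S = -55.6931.
(2,2): S=227.4300. Δ = (V_up−V_dn)/(S_up−S_dn) = (197.6908−90.7987)/(259.2702−152.3781) = 1.0000. V = [p*·197.6908 + (1−p*)·90.7987]/1.07 = 169.8791. B = V − Δ·S = -57.5509.
(1,0): S=117.2500. Δ = (V_up−V_dn)/(S_up−S_dn) = (76.2282−22.9037)/(133.6650−78.5575) = 0.9676. V = [p*·76.2282 + (1−p*)·22.9037]/1.07 = 63.8189. B = V − Δ·S = -49.6375.
(1,1): S=199.5000. Δ = (V_up−V_dn)/(S_up−S_dn) = (169.8791−76.2282)/(227.4300−133.6650) = 0.9988. V = [p*·169.8791 + (1−p*)·76.2282]/1.07 = 145.7300. B = V − Δ·S = -53.5273.
(0,0): S=175.0000. Δ = (V_up−V_dn)/(S_up−S_dn) = (145.7300−63.8189)/(199.5000−117.2500) = 0.9959. V = [p*·145.7300 + (1−p*)·63.8189]/1.07 = 124.7948. B = V − Δ·S = -49.4841.
The time-0 hedge costs 124.7948, which is the no-arbitrage price.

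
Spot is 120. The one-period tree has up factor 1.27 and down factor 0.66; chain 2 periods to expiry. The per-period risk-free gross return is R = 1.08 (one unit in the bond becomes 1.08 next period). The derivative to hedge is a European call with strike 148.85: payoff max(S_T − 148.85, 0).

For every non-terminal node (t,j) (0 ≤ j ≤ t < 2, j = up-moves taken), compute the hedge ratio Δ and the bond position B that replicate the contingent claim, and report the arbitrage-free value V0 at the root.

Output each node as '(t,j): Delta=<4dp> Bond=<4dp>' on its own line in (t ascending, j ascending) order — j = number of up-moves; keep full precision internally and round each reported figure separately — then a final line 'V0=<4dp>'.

(0,0): Delta=0.3893 Bond=-28.5479
(1,0): Delta=0.0000 Bond=0.0000
(1,1): Delta=0.4808 Bond=-44.7794
V0=18.1668

No-arbitrage ⇒ martingale measure with p* = (R−d)/(u−d) = 0.6885.
Payoff layer (t=2): V(2,0)=0.0000, V(2,1)=0.0000, V(2,2)=44.6980
  t=1,j=0: stock 79.2000 → up 100.5840 (V=0.0000), down 52.2720 (V=0.0000). Price 0.0000; hedge Δ=0.0000, bond B=0.0000.
  t=1,j=1: stock 152.4000 → up 193.5480 (V=44.6980), down 100.5840 (V=0.0000). Price 28.4960; hedge Δ=0.4808, bond B=-44.7794.
  t=0,j=0: stock 120.0000 → up 152.4000 (V=28.4960), down 79.2000 (V=0.0000). Price 18.1668; hedge Δ=0.3893, bond B=-28.5479.
Check: Δ(0,0)·S0 + B(0,0) = 18.1668 = V0.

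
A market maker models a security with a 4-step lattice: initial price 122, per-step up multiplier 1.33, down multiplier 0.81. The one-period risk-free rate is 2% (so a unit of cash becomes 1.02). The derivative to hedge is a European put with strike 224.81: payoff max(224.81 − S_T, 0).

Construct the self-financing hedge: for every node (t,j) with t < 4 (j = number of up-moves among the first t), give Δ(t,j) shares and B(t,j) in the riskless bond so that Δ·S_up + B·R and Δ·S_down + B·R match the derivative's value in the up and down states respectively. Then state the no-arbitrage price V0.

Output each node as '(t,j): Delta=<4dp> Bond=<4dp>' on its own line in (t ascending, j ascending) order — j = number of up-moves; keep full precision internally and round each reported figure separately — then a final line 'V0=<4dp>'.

Under the risk-neutral measure, an up-move has probability p* = (R−d)/(u−d) = 0.4038 and values discount at R = 1.02.
At expiry t=4: V(4,0)=172.2930, V(4,1)=138.5784, V(4,2)=83.2198, V(4,3)=0.0000, V(4,4)=0.0000
Node (3,0) S=64.8358: V=(p*·138.5784+(1−p*)·172.2930)/1.02=155.5662; Δ=(138.5784−172.2930)/(86.2316−52.5170)=-1.0000; B=V−Δ·S=220.4020
Node (3,1) S=106.4588: V=(p*·83.2198+(1−p*)·138.5784)/1.02=113.9432; Δ=(83.2198−138.5784)/(141.5902−86.2316)=-1.0000; B=V−Δ·S=220.4020
Node (3,2) S=174.8027: V=(p*·0.0000+(1−p*)·83.2198)/1.02=48.6390; Δ=(0.0000−83.2198)/(232.4876−141.5902)=-0.9155; B=V−Δ·S=208.6771
Node (3,3) S=287.0217: V=(p*·0.0000+(1−p*)·0.0000)/1.02=0.0000; Δ=(0.0000−0.0000)/(381.7389−232.4876)=0.0000; B=V−Δ·S=0.0000
Node (2,0) S=80.0442: V=(p*·113.9432+(1−p*)·155.5662)/1.02=136.0362; Δ=(113.9432−155.5662)/(106.4588−64.8358)=-1.0000; B=V−Δ·S=216.0804
Node (2,1) S=131.4306: V=(p*·48.6390+(1−p*)·113.9432)/1.02=85.8533; Δ=(48.6390−113.9432)/(174.8027−106.4588)=-0.9555; B=V−Δ·S=211.4382
Node (2,2) S=215.8058: V=(p*·0.0000+(1−p*)·48.6390)/1.02=28.4278; Δ=(0.0000−48.6390)/(287.0217−174.8027)=-0.4334; B=V−Δ·S=121.9644
Node (1,0) S=98.8200: V=(p*·85.8533+(1−p*)·136.0362)/1.02=113.5000; Δ=(85.8533−136.0362)/(131.4306−80.0442)=-0.9766; B=V−Δ·S=210.0055
Node (1,1) S=162.2600: V=(p*·28.4278+(1−p*)·85.8533)/1.02=61.4335; Δ=(28.4278−85.8533)/(215.8058−131.4306)=-0.6806; B=V−Δ·S=171.8672
Node (0,0) S=122.0000: V=(p*·61.4335+(1−p*)·113.5000)/1.02=90.6600; Δ=(61.4335−113.5000)/(162.2600−98.8200)=-0.8207; B=V−Δ·S=190.7877
Self-financing check: at every node Δ·S+B equals the discounted successor values.

(0,0): Delta=-0.8207 Bond=190.7877
(1,0): Delta=-0.9766 Bond=210.0055
(1,1): Delta=-0.6806 Bond=171.8672
(2,0): Delta=-1.0000 Bond=216.0804
(2,1): Delta=-0.9555 Bond=211.4382
(2,2): Delta=-0.4334 Bond=121.9644
(3,0): Delta=-1.0000 Bond=220.4020
(3,1): Delta=-1.0000 Bond=220.4020
(3,2): Delta=-0.9155 Bond=208.6771
(3,3): Delta=0.0000 Bond=0.0000
V0=90.6600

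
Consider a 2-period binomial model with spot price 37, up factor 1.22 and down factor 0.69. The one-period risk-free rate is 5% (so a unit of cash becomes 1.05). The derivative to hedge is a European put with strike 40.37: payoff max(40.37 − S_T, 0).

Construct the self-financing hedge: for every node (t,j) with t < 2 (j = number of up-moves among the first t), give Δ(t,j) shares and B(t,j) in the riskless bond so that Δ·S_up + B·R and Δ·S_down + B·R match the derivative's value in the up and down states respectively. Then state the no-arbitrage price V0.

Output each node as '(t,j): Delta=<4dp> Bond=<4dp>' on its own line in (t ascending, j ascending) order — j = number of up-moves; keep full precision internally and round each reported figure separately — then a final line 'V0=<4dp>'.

(0,0): Delta=-0.5150 Bond=24.8255
(1,0): Delta=-1.0000 Bond=38.4476
(1,1): Delta=-0.3855 Bond=20.2202
V0=5.7688

Risk-neutral probability p* = (R−d)/(u−d) = (1.05−0.69)/(1.22−0.69) = 0.6792.
Terminal values V(2,·): V(2,0)=22.7543, V(2,1)=9.2234, V(2,2)=0.0000
  t=1,j=0: stock 25.5300 → up 31.1466 (V=9.2234), down 17.6157 (V=22.7543). Price 12.9176; hedge Δ=-1.0000, bond B=38.4476.
  t=1,j=1: stock 45.1400 → up 55.0708 (V=0.0000), down 31.1466 (V=9.2234). Price 2.8176; hedge Δ=-0.3855, bond B=20.2202.
  t=0,j=0: stock 37.0000 → up 45.1400 (V=2.8176), down 25.5300 (V=12.9176). Price 5.7688; hedge Δ=-0.5150, bond B=24.8255.
Root portfolio cost Δ·37+B reproduces V0=5.7688.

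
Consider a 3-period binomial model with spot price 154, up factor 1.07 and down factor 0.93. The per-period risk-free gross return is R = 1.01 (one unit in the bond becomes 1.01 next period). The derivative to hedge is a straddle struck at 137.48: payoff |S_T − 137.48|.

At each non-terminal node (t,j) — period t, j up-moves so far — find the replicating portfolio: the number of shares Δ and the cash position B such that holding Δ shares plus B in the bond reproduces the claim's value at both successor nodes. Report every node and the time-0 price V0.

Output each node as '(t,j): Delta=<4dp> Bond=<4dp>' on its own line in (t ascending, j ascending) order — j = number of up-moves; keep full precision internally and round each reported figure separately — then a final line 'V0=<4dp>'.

Risk-neutral probability p* = (R−d)/(u−d) = (1.01−0.93)/(1.07−0.93) = 0.5714.
At expiry t=3: V(3,0)=13.6090, V(3,1)=5.0382, V(3,2)=26.4926, V(3,3)=51.1766
(2,0): S=133.1946. Δ = (V_up−V_dn)/(S_up−S_dn) = (5.0382−13.6090)/(142.5182−123.8710) = -0.4596. V = [p*·5.0382 + (1−p*)·13.6090]/1.01 = 8.6252. B = V − Δ·S = 69.8452.
(2,1): S=153.2454. Δ = (V_up−V_dn)/(S_up−S_dn) = (26.4926−5.0382)/(163.9726−142.5182) = 1.0000. V = [p*·26.4926 + (1−p*)·5.0382]/1.01 = 17.1266. B = V − Δ·S = -136.1188.
(2,2): S=176.3146. Δ = (V_up−V_dn)/(S_up−S_dn) = (51.1766−26.4926)/(188.6566−163.9726) = 1.0000. V = [p*·51.1766 + (1−p*)·26.4926]/1.01 = 40.1958. B = V − Δ·S = -136.1188.
(1,0): S=143.2200. Δ = (V_up−V_dn)/(S_up−S_dn) = (17.1266−8.6252)/(153.2454−133.1946) = 0.4240. V = [p*·17.1266 + (1−p*)·8.6252]/1.01 = 13.3496. B = V − Δ·S = -47.3748.
(1,1): S=164.7800. Δ = (V_up−V_dn)/(S_up−S_dn) = (40.1958−17.1266)/(176.3146−153.2454) = 1.0000. V = [p*·40.1958 + (1−p*)·17.1266]/1.01 = 30.0089. B = V − Δ·S = -134.7711.
(0,0): S=154.0000. Δ = (V_up−V_dn)/(S_up−S_dn) = (30.0089−13.3496)/(164.7800−143.2200) = 0.7727. V = [p*·30.0089 + (1−p*)·13.3496]/1.01 = 22.6428. B = V − Δ·S = -96.3520.
Self-financing check: at every node Δ·S+B equals the discounted successor values.

(0,0): Delta=0.7727 Bond=-96.3520
(1,0): Delta=0.4240 Bond=-47.3748
(1,1): Delta=1.0000 Bond=-134.7711
(2,0): Delta=-0.4596 Bond=69.8452
(2,1): Delta=1.0000 Bond=-136.1188
(2,2): Delta=1.0000 Bond=-136.1188
V0=22.6428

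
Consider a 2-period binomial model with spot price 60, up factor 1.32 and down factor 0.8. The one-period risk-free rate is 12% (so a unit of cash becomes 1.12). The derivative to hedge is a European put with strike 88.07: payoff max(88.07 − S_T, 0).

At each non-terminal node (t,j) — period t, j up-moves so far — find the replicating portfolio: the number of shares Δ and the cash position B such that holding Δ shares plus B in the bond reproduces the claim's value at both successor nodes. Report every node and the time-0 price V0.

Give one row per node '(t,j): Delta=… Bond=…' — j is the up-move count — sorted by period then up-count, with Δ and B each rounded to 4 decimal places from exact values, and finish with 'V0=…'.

(0,0): Delta=-0.7099 Bond=57.7753
(1,0): Delta=-1.0000 Bond=78.6339
(1,1): Delta=-0.6000 Bond=56.0048
V0=15.1823

No-arbitrage ⇒ martingale measure with p* = (R−d)/(u−d) = 0.6154.
Terminal payoffs: V(2,0)=49.6700, V(2,1)=24.7100, V(2,2)=0.0000
  t=1,j=0: stock 48.0000 → up 63.3600 (V=24.7100), down 38.4000 (V=49.6700). Price 30.6339; hedge Δ=-1.0000, bond B=78.6339.
  t=1,j=1: stock 79.2000 → up 104.5440 (V=0.0000), down 63.3600 (V=24.7100). Price 8.4856; hedge Δ=-0.6000, bond B=56.0048.
  t=0,j=0: stock 60.0000 → up 79.2000 (V=8.4856), down 48.0000 (V=30.6339). Price 15.1823; hedge Δ=-0.7099, bond B=57.7753.
Check: Δ(0,0)·S0 + B(0,0) = 15.1823 = V0.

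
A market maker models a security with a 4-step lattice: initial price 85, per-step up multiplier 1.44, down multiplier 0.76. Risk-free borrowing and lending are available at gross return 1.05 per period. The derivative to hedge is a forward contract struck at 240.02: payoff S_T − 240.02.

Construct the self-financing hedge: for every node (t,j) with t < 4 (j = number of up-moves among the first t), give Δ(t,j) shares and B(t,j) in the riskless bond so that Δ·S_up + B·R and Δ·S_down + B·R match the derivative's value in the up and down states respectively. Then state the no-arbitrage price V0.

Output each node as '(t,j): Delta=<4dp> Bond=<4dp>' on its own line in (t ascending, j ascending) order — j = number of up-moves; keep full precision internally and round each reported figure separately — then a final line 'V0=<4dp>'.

The replicating-portfolio and risk-neutral prices coincide; use p* = (1.05−0.76)/(1.44−0.76) = 0.4265 for the latter.
At expiry t=4: V(4,0)=-211.6622, V(4,1)=-186.2893, V(4,2)=-138.2145, V(4,3)=-47.1254, V(4,4)=125.4644
(3,0): S=37.3130. Δ = (V_up−V_dn)/(S_up−S_dn) = (-186.2893−-211.6622)/(53.7307−28.3578) = 1.0000. V = [p*·-186.2893 + (1−p*)·-211.6622]/1.05 = -191.2775. B = V − Δ·S = -228.5905.
(3,1): S=70.6982. Δ = (V_up−V_dn)/(S_up−S_dn) = (-138.2145−-186.2893)/(101.8055−53.7307) = 1.0000. V = [p*·-138.2145 + (1−p*)·-186.2893]/1.05 = -157.8922. B = V − Δ·S = -228.5905.
(3,2): S=133.9546. Δ = (V_up−V_dn)/(S_up−S_dn) = (-47.1254−-138.2145)/(192.8946−101.8055) = 1.0000. V = [p*·-47.1254 + (1−p*)·-138.2145]/1.05 = -94.6359. B = V − Δ·S = -228.5905.
(3,3): S=253.8086. Δ = (V_up−V_dn)/(S_up−S_dn) = (125.4644−-47.1254)/(365.4844−192.8946) = 1.0000. V = [p*·125.4644 + (1−p*)·-47.1254]/1.05 = 25.2182. B = V − Δ·S = -228.5905.
(2,0): S=49.0960. Δ = (V_up−V_dn)/(S_up−S_dn) = (-157.8922−-191.2775)/(70.6982−37.3130) = 1.0000. V = [p*·-157.8922 + (1−p*)·-191.2775]/1.05 = -168.6092. B = V − Δ·S = -217.7052.
(2,1): S=93.0240. Δ = (V_up−V_dn)/(S_up−S_dn) = (-94.6359−-157.8922)/(133.9546−70.6982) = 1.0000. V = [p*·-94.6359 + (1−p*)·-157.8922]/1.05 = -124.6812. B = V − Δ·S = -217.7052.
(2,2): S=176.2560. Δ = (V_up−V_dn)/(S_up−S_dn) = (25.2182−-94.6359)/(253.8086−133.9546) = 1.0000. V = [p*·25.2182 + (1−p*)·-94.6359]/1.05 = -41.4492. B = V − Δ·S = -217.7052.
(1,0): S=64.6000. Δ = (V_up−V_dn)/(S_up−S_dn) = (-124.6812−-168.6092)/(93.0240−49.0960) = 1.0000. V = [p*·-124.6812 + (1−p*)·-168.6092]/1.05 = -142.7383. B = V − Δ·S = -207.3383.
(1,1): S=122.4000. Δ = (V_up−V_dn)/(S_up−S_dn) = (-41.4492−-124.6812)/(176.2560−93.0240) = 1.0000. V = [p*·-41.4492 + (1−p*)·-124.6812]/1.05 = -84.9383. B = V − Δ·S = -207.3383.
(0,0): S=85.0000. Δ = (V_up−V_dn)/(S_up−S_dn) = (-84.9383−-142.7383)/(122.4000−64.6000) = 1.0000. V = [p*·-84.9383 + (1−p*)·-142.7383]/1.05 = -112.4650. B = V − Δ·S = -197.4650.
Root portfolio cost Δ·85+B reproduces V0=-112.4650.

(0,0): Delta=1.0000 Bond=-197.4650
(1,0): Delta=1.0000 Bond=-207.3383
(1,1): Delta=1.0000 Bond=-207.3383
(2,0): Delta=1.0000 Bond=-217.7052
(2,1): Delta=1.0000 Bond=-217.7052
(2,2): Delta=1.0000 Bond=-217.7052
(3,0): Delta=1.0000 Bond=-228.5905
(3,1): Delta=1.0000 Bond=-228.5905
(3,2): Delta=1.0000 Bond=-228.5905
(3,3): Delta=1.0000 Bond=-228.5905
V0=-112.4650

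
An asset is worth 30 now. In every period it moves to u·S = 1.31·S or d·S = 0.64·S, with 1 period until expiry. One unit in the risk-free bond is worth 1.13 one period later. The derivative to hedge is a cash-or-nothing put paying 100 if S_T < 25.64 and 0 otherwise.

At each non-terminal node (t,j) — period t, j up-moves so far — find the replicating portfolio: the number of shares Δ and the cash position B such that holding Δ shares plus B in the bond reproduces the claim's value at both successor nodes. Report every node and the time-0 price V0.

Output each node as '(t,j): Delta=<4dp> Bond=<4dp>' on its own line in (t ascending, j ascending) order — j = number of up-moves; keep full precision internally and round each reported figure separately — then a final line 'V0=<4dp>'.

(0,0): Delta=-4.9751 Bond=173.0287
V0=23.7749

No-arbitrage ⇒ martingale measure with p* = (R−d)/(u−d) = 0.7313.
At expiry t=1: V(1,0)=100.0000, V(1,1)=0.0000
(0,0): S=30.0000. Δ = (V_up−V_dn)/(S_up−S_dn) = (0.0000−100.0000)/(39.3000−19.2000) = -4.9751. V = [p*·0.0000 + (1−p*)·100.0000]/1.13 = 23.7749. B = V − Δ·S = 173.0287.
Check: Δ(0,0)·S0 + B(0,0) = 23.7749 = V0.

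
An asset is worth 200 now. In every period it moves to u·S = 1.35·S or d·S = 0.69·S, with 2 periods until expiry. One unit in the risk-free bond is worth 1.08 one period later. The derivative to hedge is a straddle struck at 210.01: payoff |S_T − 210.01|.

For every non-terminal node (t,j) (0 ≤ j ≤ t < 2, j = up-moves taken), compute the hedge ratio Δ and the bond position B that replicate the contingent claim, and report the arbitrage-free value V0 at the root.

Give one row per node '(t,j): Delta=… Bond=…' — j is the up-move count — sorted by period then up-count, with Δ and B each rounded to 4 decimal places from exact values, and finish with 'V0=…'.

Under the risk-neutral measure, an up-move has probability p* = (R−d)/(u−d) = 0.5909 and values discount at R = 1.08.
At expiry t=2: V(2,0)=114.7900, V(2,1)=23.7100, V(2,2)=154.4900
  t=1,j=0: stock 138.0000 → up 186.3000 (V=23.7100), down 95.2200 (V=114.7900). Price 56.4537; hedge Δ=-1.0000, bond B=194.4537.
  t=1,j=1: stock 270.0000 → up 364.5000 (V=154.4900), down 186.3000 (V=23.7100). Price 93.5084; hedge Δ=0.7339, bond B=-104.6431.
  t=0,j=0: stock 200.0000 → up 270.0000 (V=93.5084), down 138.0000 (V=56.4537). Price 72.5460; hedge Δ=0.2807, bond B=16.4025.
Each (Δ,B) replicates both successor values, so the strategy is self-financing and V0 is arbitrage-free.

(0,0): Delta=0.2807 Bond=16.4025
(1,0): Delta=-1.0000 Bond=194.4537
(1,1): Delta=0.7339 Bond=-104.6431
V0=72.5460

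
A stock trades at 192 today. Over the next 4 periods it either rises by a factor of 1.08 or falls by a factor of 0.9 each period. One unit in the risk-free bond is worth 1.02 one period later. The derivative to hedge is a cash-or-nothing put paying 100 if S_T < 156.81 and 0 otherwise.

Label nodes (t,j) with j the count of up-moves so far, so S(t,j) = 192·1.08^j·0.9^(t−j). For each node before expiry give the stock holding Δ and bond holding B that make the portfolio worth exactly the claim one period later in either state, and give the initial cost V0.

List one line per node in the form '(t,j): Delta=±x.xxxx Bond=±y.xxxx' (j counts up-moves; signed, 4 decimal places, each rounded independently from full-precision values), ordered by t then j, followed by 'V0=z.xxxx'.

The replicating-portfolio and risk-neutral prices coincide; use p* = (1.02−0.9)/(1.08−0.9) = 0.6667 for the latter.
At expiry t=4: V(4,0)=100.0000, V(4,1)=100.0000, V(4,2)=0.0000, V(4,3)=0.0000, V(4,4)=0.0000
Node (3,0) S=139.9680: V=(p*·100.0000+(1−p*)·100.0000)/1.02=98.0392; Δ=(100.0000−100.0000)/(151.1654−125.9712)=0.0000; B=V−Δ·S=98.0392
Node (3,1) S=167.9616: V=(p*·0.0000+(1−p*)·100.0000)/1.02=32.6797; Δ=(0.0000−100.0000)/(181.3985−151.1654)=-3.3076; B=V−Δ·S=588.2353
Node (3,2) S=201.5539: V=(p*·0.0000+(1−p*)·0.0000)/1.02=0.0000; Δ=(0.0000−0.0000)/(217.6782−181.3985)=0.0000; B=V−Δ·S=0.0000
Node (3,3) S=241.8647: V=(p*·0.0000+(1−p*)·0.0000)/1.02=0.0000; Δ=(0.0000−0.0000)/(261.2139−217.6782)=0.0000; B=V−Δ·S=0.0000
Node (2,0) S=155.5200: V=(p*·32.6797+(1−p*)·98.0392)/1.02=53.3983; Δ=(32.6797−98.0392)/(167.9616−139.9680)=-2.3348; B=V−Δ·S=416.5065
Node (2,1) S=186.6240: V=(p*·0.0000+(1−p*)·32.6797)/1.02=10.6797; Δ=(0.0000−32.6797)/(201.5539−167.9616)=-0.9728; B=V−Δ·S=192.2338
Node (2,2) S=223.9488: V=(p*·0.0000+(1−p*)·0.0000)/1.02=0.0000; Δ=(0.0000−0.0000)/(241.8647−201.5539)=0.0000; B=V−Δ·S=0.0000
Node (1,0) S=172.8000: V=(p*·10.6797+(1−p*)·53.3983)/1.02=24.4306; Δ=(10.6797−53.3983)/(186.6240−155.5200)=-1.3734; B=V−Δ·S=261.7562
Node (1,1) S=207.3600: V=(p*·0.0000+(1−p*)·10.6797)/1.02=3.4901; Δ=(0.0000−10.6797)/(223.9488−186.6240)=-0.2861; B=V−Δ·S=62.8215
Node (0,0) S=192.0000: V=(p*·3.4901+(1−p*)·24.4306)/1.02=10.2649; Δ=(3.4901−24.4306)/(207.3600−172.8000)=-0.6059; B=V−Δ·S=126.6010
Check: Δ(0,0)·S0 + B(0,0) = 10.2649 = V0.

(0,0): Delta=-0.6059 Bond=126.6010
(1,0): Delta=-1.3734 Bond=261.7562
(1,1): Delta=-0.2861 Bond=62.8215
(2,0): Delta=-2.3348 Bond=416.5065
(2,1): Delta=-0.9728 Bond=192.2338
(2,2): Delta=0.0000 Bond=0.0000
(3,0): Delta=0.0000 Bond=98.0392
(3,1): Delta=-3.3076 Bond=588.2353
(3,2): Delta=0.0000 Bond=0.0000
(3,3): Delta=0.0000 Bond=0.0000
V0=10.2649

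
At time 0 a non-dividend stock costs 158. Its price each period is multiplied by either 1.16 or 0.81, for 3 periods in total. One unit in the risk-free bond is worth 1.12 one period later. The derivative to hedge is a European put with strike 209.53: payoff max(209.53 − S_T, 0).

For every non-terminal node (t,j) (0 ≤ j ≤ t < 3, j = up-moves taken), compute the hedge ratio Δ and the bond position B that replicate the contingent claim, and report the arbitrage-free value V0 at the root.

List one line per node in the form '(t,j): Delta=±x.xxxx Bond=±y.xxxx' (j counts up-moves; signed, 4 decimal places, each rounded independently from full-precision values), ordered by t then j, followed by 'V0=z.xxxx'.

(0,0): Delta=-0.5805 Bond=101.2073
(1,0): Delta=-1.0000 Bond=167.0360
(1,1): Delta=-0.5427 Bond=106.4253
(2,0): Delta=-1.0000 Bond=187.0804
(2,1): Delta=-1.0000 Bond=187.0804
(2,2): Delta=-0.5015 Bond=110.4371
V0=9.4837

No-arbitrage ⇒ martingale measure with p* = (R−d)/(u−d) = 0.8857.
Terminal payoffs: V(3,0)=125.5623, V(3,1)=89.2800, V(3,2)=37.3201, V(3,3)=0.0000
(2,0): S=103.6638. Δ = (V_up−V_dn)/(S_up−S_dn) = (89.2800−125.5623)/(120.2500−83.9677) = -1.0000. V = [p*·89.2800 + (1−p*)·125.5623]/1.12 = 83.4166. B = V − Δ·S = 187.0804.
(2,1): S=148.4568. Δ = (V_up−V_dn)/(S_up−S_dn) = (37.3201−89.2800)/(172.2099−120.2500) = -1.0000. V = [p*·37.3201 + (1−p*)·89.2800]/1.12 = 38.6236. B = V − Δ·S = 187.0804.
(2,2): S=212.6048. Δ = (V_up−V_dn)/(S_up−S_dn) = (0.0000−37.3201)/(246.6216−172.2099) = -0.5015. V = [p*·0.0000 + (1−p*)·37.3201]/1.12 = 3.8082. B = V − Δ·S = 110.4371.
(1,0): S=127.9800. Δ = (V_up−V_dn)/(S_up−S_dn) = (38.6236−83.4166)/(148.4568−103.6638) = -1.0000. V = [p*·38.6236 + (1−p*)·83.4166]/1.12 = 39.0560. B = V − Δ·S = 167.0360.
(1,1): S=183.2800. Δ = (V_up−V_dn)/(S_up−S_dn) = (3.8082−38.6236)/(212.6048−148.4568) = -0.5427. V = [p*·3.8082 + (1−p*)·38.6236]/1.12 = 6.9527. B = V − Δ·S = 106.4253.
(0,0): S=158.0000. Δ = (V_up−V_dn)/(S_up−S_dn) = (6.9527−39.0560)/(183.2800−127.9800) = -0.5805. V = [p*·6.9527 + (1−p*)·39.0560]/1.12 = 9.4837. B = V − Δ·S = 101.2073.
Check: Δ(0,0)·S0 + B(0,0) = 9.4837 = V0.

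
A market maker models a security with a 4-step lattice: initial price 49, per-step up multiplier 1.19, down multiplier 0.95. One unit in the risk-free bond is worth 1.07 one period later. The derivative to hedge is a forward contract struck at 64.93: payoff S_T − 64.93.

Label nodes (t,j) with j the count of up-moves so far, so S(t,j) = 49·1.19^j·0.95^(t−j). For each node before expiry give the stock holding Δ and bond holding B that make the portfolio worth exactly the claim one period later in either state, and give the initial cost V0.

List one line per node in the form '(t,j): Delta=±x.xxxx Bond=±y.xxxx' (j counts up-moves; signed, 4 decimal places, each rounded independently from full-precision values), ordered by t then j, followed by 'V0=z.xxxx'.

Risk-neutral probability p* = (R−d)/(u−d) = (1.07−0.95)/(1.19−0.95) = 0.5000.
Terminal values V(4,·): V(4,0)=-25.0192, V(4,1)=-14.9365, V(4,2)=-2.3065, V(4,3)=13.5142, V(4,4)=33.3316
(3,0): S=42.0114. Δ = (V_up−V_dn)/(S_up−S_dn) = (-14.9365−-25.0192)/(49.9935−39.9108) = 1.0000. V = [p*·-14.9365 + (1−p*)·-25.0192]/1.07 = -18.6709. B = V − Δ·S = -60.6822.
(3,1): S=52.6248. Δ = (V_up−V_dn)/(S_up−S_dn) = (-2.3065−-14.9365)/(62.6235−49.9935) = 1.0000. V = [p*·-2.3065 + (1−p*)·-14.9365]/1.07 = -8.0575. B = V − Δ·S = -60.6822.
(3,2): S=65.9195. Δ = (V_up−V_dn)/(S_up−S_dn) = (13.5142−-2.3065)/(78.4442−62.6235) = 1.0000. V = [p*·13.5142 + (1−p*)·-2.3065]/1.07 = 5.2372. B = V − Δ·S = -60.6822.
(3,3): S=82.5728. Δ = (V_up−V_dn)/(S_up−S_dn) = (33.3316−13.5142)/(98.2616−78.4442) = 1.0000. V = [p*·33.3316 + (1−p*)·13.5142]/1.07 = 21.8905. B = V − Δ·S = -60.6822.
(2,0): S=44.2225. Δ = (V_up−V_dn)/(S_up−S_dn) = (-8.0575−-18.6709)/(52.6248−42.0114) = 1.0000. V = [p*·-8.0575 + (1−p*)·-18.6709]/1.07 = -12.4899. B = V − Δ·S = -56.7124.
(2,1): S=55.3945. Δ = (V_up−V_dn)/(S_up−S_dn) = (5.2372−-8.0575)/(65.9195−52.6248) = 1.0000. V = [p*·5.2372 + (1−p*)·-8.0575]/1.07 = -1.3179. B = V − Δ·S = -56.7124.
(2,2): S=69.3889. Δ = (V_up−V_dn)/(S_up−S_dn) = (21.8905−5.2372)/(82.5728−65.9195) = 1.0000. V = [p*·21.8905 + (1−p*)·5.2372]/1.07 = 12.6765. B = V − Δ·S = -56.7124.
(1,0): S=46.5500. Δ = (V_up−V_dn)/(S_up−S_dn) = (-1.3179−-12.4899)/(55.3945−44.2225) = 1.0000. V = [p*·-1.3179 + (1−p*)·-12.4899]/1.07 = -6.4522. B = V − Δ·S = -53.0022.
(1,1): S=58.3100. Δ = (V_up−V_dn)/(S_up−S_dn) = (12.6765−-1.3179)/(69.3889−55.3945) = 1.0000. V = [p*·12.6765 + (1−p*)·-1.3179]/1.07 = 5.3078. B = V − Δ·S = -53.0022.
(0,0): S=49.0000. Δ = (V_up−V_dn)/(S_up−S_dn) = (5.3078−-6.4522)/(58.3100−46.5500) = 1.0000. V = [p*·5.3078 + (1−p*)·-6.4522]/1.07 = -0.5348. B = V − Δ·S = -49.5348.
The time-0 hedge costs -0.5348, which is the no-arbitrage price.

(0,0): Delta=1.0000 Bond=-49.5348
(1,0): Delta=1.0000 Bond=-53.0022
(1,1): Delta=1.0000 Bond=-53.0022
(2,0): Delta=1.0000 Bond=-56.7124
(2,1): Delta=1.0000 Bond=-56.7124
(2,2): Delta=1.0000 Bond=-56.7124
(3,0): Delta=1.0000 Bond=-60.6822
(3,1): Delta=1.0000 Bond=-60.6822
(3,2): Delta=1.0000 Bond=-60.6822
(3,3): Delta=1.0000 Bond=-60.6822
V0=-0.5348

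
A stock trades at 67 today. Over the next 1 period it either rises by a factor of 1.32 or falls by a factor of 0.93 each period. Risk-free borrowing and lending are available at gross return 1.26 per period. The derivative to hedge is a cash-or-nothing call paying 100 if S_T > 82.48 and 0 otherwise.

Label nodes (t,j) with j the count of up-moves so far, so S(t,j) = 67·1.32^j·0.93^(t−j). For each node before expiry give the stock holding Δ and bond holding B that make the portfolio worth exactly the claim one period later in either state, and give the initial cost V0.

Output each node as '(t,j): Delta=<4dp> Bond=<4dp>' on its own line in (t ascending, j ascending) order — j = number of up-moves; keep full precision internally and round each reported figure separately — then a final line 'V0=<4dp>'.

(0,0): Delta=3.8270 Bond=-189.2552
V0=67.1551

Under the risk-neutral measure, an up-move has probability p* = (R−d)/(u−d) = 0.8462 and values discount at R = 1.26.
Terminal payoffs: V(1,0)=0.0000, V(1,1)=100.0000
Node (0,0) S=67.0000: V=(p*·100.0000+(1−p*)·0.0000)/1.26=67.1551; Δ=(100.0000−0.0000)/(88.4400−62.3100)=3.8270; B=V−Δ·S=-189.2552
Self-financing check: at every node Δ·S+B equals the discounted successor values.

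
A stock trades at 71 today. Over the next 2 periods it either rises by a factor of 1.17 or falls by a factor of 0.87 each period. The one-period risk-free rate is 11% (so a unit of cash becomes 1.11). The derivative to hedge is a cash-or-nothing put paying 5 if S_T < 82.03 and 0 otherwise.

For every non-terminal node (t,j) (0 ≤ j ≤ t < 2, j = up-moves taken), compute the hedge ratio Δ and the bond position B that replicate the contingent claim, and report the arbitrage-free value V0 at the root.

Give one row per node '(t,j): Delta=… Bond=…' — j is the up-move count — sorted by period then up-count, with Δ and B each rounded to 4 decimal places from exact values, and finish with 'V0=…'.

Since d<R<u, set p* = (R−d)/(u−d) = 0.8000; price each node as the discounted p*-expectation of its children.
Terminal values V(2,·): V(2,0)=5.0000, V(2,1)=5.0000, V(2,2)=0.0000
  t=1,j=0: stock 61.7700 → up 72.2709 (V=5.0000), down 53.7399 (V=5.0000). Price 4.5045; hedge Δ=0.0000, bond B=4.5045.
  t=1,j=1: stock 83.0700 → up 97.1919 (V=0.0000), down 72.2709 (V=5.0000). Price 0.9009; hedge Δ=-0.2006, bond B=17.5676.
  t=0,j=0: stock 71.0000 → up 83.0700 (V=0.9009), down 61.7700 (V=4.5045). Price 1.4609; hedge Δ=-0.1692, bond B=13.4729.
Each (Δ,B) replicates both successor values, so the strategy is self-financing and V0 is arbitrage-free.

(0,0): Delta=-0.1692 Bond=13.4729
(1,0): Delta=0.0000 Bond=4.5045
(1,1): Delta=-0.2006 Bond=17.5676
V0=1.4609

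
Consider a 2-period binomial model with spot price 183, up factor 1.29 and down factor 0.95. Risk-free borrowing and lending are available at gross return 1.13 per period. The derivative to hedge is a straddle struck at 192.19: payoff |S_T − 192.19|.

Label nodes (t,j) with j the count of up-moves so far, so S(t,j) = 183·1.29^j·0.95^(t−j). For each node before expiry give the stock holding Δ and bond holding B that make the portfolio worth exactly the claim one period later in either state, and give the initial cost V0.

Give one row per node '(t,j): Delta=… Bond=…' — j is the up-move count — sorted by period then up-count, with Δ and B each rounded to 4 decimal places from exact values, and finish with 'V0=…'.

The replicating-portfolio and risk-neutral prices coincide; use p* = (1.13−0.95)/(1.29−0.95) = 0.5294 for the latter.
Payoff layer (t=2): V(2,0)=27.0325, V(2,1)=32.0765, V(2,2)=112.3403
Node (1,0) S=173.8500: V=(p*·32.0765+(1−p*)·27.0325)/1.13=26.2857; Δ=(32.0765−27.0325)/(224.2665−165.1575)=0.0853; B=V−Δ·S=11.4504
Node (1,1) S=236.0700: V=(p*·112.3403+(1−p*)·32.0765)/1.13=65.9904; Δ=(112.3403−32.0765)/(304.5303−224.2665)=1.0000; B=V−Δ·S=-170.0796
Node (0,0) S=183.0000: V=(p*·65.9904+(1−p*)·26.2857)/1.13=41.8636; Δ=(65.9904−26.2857)/(236.0700−173.8500)=0.6381; B=V−Δ·S=-74.9148
Each (Δ,B) replicates both successor values, so the strategy is self-financing and V0 is arbitrage-free.

(0,0): Delta=0.6381 Bond=-74.9148
(1,0): Delta=0.0853 Bond=11.4504
(1,1): Delta=1.0000 Bond=-170.0796
V0=41.8636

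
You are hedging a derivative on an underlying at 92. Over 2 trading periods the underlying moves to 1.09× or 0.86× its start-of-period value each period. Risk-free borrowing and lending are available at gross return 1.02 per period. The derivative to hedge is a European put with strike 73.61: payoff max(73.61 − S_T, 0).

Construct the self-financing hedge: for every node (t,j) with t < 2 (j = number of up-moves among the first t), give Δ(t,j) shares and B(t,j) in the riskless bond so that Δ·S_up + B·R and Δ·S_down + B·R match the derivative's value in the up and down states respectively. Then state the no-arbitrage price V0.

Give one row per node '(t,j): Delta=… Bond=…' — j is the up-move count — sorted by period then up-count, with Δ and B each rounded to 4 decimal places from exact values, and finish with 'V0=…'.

(0,0): Delta=-0.0785 Bond=7.7175
(1,0): Delta=-0.3059 Bond=25.8645
(1,1): Delta=0.0000 Bond=0.0000
V0=0.4956

Risk-neutral probability p* = (R−d)/(u−d) = (1.02−0.86)/(1.09−0.86) = 0.6957.
Terminal payoffs: V(2,0)=5.5668, V(2,1)=0.0000, V(2,2)=0.0000
  t=1,j=0: stock 79.1200 → up 86.2408 (V=0.0000), down 68.0432 (V=5.5668). Price 1.6610; hedge Δ=-0.3059, bond B=25.8645.
  t=1,j=1: stock 100.2800 → up 109.3052 (V=0.0000), down 86.2408 (V=0.0000). Price 0.0000; hedge Δ=0.0000, bond B=0.0000.
  t=0,j=0: stock 92.0000 → up 100.2800 (V=0.0000), down 79.1200 (V=1.6610). Price 0.4956; hedge Δ=-0.0785, bond B=7.7175.
Self-financing check: at every node Δ·S+B equals the discounted successor values.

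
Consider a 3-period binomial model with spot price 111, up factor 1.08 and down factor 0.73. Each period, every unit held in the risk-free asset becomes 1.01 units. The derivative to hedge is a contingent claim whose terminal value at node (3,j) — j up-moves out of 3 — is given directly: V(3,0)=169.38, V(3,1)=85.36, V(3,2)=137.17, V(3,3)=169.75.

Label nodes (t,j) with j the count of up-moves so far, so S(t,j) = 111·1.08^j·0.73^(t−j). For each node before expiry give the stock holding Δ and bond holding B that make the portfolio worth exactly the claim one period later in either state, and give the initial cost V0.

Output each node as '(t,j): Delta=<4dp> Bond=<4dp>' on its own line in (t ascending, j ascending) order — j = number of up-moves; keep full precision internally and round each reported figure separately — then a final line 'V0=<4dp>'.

Under the risk-neutral measure, an up-move has probability p* = (R−d)/(u−d) = 0.8000 and values discount at R = 1.01.
Terminal values V(3,·): V(3,0)=169.3800, V(3,1)=85.3600, V(3,2)=137.1700, V(3,3)=169.7500
  t=2,j=0: stock 59.1519 → up 63.8841 (V=85.3600), down 43.1809 (V=169.3800). Price 101.1525; hedge Δ=-4.0583, bond B=341.2096.
  t=2,j=1: stock 87.5124 → up 94.5134 (V=137.1700), down 63.8841 (V=85.3600). Price 125.5525; hedge Δ=1.6915, bond B=-22.4761.
  t=2,j=2: stock 129.4704 → up 139.8280 (V=169.7500), down 94.5134 (V=137.1700). Price 161.6178; hedge Δ=0.7190, bond B=68.5321.
  t=1,j=0: stock 81.0300 → up 87.5124 (V=125.5525), down 59.1519 (V=101.1525). Price 119.4777; hedge Δ=0.8604, bond B=49.7634.
  t=1,j=1: stock 119.8800 → up 129.4704 (V=161.6178), down 87.5124 (V=125.5525). Price 152.8760; hedge Δ=0.8596, bond B=49.8321.
  t=0,j=0: stock 111.0000 → up 119.8800 (V=152.8760), down 81.0300 (V=119.4777). Price 144.7488; hedge Δ=0.8597, bond B=49.3251.
Each (Δ,B) replicates both successor values, so the strategy is self-financing and V0 is arbitrage-free.

(0,0): Delta=0.8597 Bond=49.3251
(1,0): Delta=0.8604 Bond=49.7634
(1,1): Delta=0.8596 Bond=49.8321
(2,0): Delta=-4.0583 Bond=341.2096
(2,1): Delta=1.6915 Bond=-22.4761
(2,2): Delta=0.7190 Bond=68.5321
V0=144.7488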